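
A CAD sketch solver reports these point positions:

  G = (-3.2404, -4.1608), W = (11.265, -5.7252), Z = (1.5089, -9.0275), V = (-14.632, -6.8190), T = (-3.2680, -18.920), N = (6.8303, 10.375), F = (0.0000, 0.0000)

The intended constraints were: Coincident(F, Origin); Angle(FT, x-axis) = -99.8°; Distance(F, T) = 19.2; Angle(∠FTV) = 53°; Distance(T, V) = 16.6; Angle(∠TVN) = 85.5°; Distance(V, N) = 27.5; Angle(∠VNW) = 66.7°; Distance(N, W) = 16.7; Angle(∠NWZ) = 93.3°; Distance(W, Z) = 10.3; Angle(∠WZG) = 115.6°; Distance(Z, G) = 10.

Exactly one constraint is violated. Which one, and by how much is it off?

Distance(Z, G) = 10 — off by 3.20.

F = (0.00, 0.00) ✓; FT at -99.80° ✓; |FT| = 19.20 ✓; ∠FTV = 53.00° ✓; |TV| = 16.60 ✓; ∠TVN = 85.50° ✓; |VN| = 27.50 ✓; ∠VNW = 66.70° ✓; |NW| = 16.70 ✓; ∠NWZ = 93.30° ✓; |WZ| = 10.30 ✓; ∠WZG = 115.6° ✓; |ZG| = 6.800 ✗.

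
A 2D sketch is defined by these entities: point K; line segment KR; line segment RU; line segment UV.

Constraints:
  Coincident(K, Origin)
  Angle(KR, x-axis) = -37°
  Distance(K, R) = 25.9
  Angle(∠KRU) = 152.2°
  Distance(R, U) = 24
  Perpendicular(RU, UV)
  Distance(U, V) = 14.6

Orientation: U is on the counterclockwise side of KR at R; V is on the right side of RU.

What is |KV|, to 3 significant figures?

54.0

K is at the origin; KR runs at -37.0° with length 25.9, so R = 25.9·(cos -37.0°, sin -37.0°) = (20.7, -15.6). ∠KRU = 152.2°, so RU runs at -37.0° + (180° − 152.2°) = -9.20° from the x-axis; with |RU| = 24.0, U = R + 24.0·(cos -9.20°, sin -9.20°) = (44.4, -19.4). The perpendicularity gives UV at right angles to RU; with |UV| = 14.6 on the right of RU, V = U + 14.6·(-0.160, -0.987) = (42.0, -33.8). Then |KV| = |V − K| = 54.0.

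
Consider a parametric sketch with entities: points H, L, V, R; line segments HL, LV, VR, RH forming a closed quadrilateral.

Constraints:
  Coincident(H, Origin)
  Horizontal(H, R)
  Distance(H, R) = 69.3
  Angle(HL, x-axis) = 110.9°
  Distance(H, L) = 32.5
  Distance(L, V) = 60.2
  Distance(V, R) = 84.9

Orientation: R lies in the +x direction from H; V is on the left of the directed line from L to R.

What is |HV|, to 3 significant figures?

80.2

H is at the origin; H and R share the same y with |HR| = 69.3 and R in +x, so R = (69.3, 0). HL runs at 110.9° with |HL| = 32.5, so L = (-11.6, 30.4). V is determined by |LV| = 60.2 and |VR| = 84.9 together: it lies at the intersection of circle(L, 60.2) and circle(R, 84.9). With |LR| = 86.4, the foot of the radical line on LR is 22.5 from L and the perpendicular offset is √(60.2² − 22.5²) = 55.9. Taking the left-of-LR solution: V = (29.1, 74.8).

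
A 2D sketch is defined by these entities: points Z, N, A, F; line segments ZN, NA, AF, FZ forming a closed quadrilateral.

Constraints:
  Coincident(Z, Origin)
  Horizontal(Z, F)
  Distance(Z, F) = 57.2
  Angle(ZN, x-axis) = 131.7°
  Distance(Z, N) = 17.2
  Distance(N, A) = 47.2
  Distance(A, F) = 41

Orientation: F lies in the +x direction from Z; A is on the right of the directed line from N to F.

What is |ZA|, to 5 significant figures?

30.039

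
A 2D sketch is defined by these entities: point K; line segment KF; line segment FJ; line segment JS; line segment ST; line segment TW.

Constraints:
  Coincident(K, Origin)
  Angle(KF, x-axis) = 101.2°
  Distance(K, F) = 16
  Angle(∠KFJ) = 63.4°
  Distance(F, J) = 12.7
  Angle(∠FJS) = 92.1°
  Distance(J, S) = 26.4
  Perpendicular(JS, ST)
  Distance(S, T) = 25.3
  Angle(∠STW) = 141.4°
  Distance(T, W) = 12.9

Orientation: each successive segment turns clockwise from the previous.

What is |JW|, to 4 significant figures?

39.86

K is at the origin; KF runs at 101.2° with length 16.0, so F = (-3.108, 15.70). ∠KFJ = 63.4° gives FJ at -15.40° from the x-axis; with |FJ| = 12.7, J = (9.136, 12.32). ∠FJS = 92.1° gives JS at -103.3° from the x-axis; with |JS| = 26.4, S = (3.063, -13.37). The perpendicularity gives ST at right angles to JS, so ST runs at 166.7°; with |ST| = 25.3, T = (-21.56, -7.549). ∠STW = 141.4° gives TW at 128.1° from the x-axis; with |TW| = 12.9, W = (-29.52, 2.603). Then |JW| = |W − J| = 39.86.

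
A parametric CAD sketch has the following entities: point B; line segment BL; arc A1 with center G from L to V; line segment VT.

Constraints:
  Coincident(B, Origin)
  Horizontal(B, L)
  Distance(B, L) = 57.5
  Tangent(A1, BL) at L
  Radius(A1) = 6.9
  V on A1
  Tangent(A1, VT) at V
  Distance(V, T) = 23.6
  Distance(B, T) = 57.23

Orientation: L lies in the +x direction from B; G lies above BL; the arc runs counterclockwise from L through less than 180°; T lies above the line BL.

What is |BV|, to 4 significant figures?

63.97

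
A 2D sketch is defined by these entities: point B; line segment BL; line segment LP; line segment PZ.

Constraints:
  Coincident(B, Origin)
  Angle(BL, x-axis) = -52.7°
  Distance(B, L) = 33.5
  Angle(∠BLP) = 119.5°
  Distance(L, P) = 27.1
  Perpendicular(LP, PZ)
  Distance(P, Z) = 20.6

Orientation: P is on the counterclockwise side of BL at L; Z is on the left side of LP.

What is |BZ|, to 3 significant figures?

44.4

B is at the origin; BL runs at -52.7° with length 33.5, so L = 33.5·(cos -52.7°, sin -52.7°) = (20.3, -26.6). ∠BLP = 119.5°, so LP runs at -52.7° + (180° − 119.5°) = 7.80° from the x-axis; with |LP| = 27.1, P = L + 27.1·(cos 7.80°, sin 7.80°) = (47.1, -23.0). The perpendicularity gives PZ at right angles to LP; with |PZ| = 20.6 on the left of LP, Z = P + 20.6·(-0.136, 0.991) = (44.4, -2.56). Then |BZ| = |Z − B| = 44.4.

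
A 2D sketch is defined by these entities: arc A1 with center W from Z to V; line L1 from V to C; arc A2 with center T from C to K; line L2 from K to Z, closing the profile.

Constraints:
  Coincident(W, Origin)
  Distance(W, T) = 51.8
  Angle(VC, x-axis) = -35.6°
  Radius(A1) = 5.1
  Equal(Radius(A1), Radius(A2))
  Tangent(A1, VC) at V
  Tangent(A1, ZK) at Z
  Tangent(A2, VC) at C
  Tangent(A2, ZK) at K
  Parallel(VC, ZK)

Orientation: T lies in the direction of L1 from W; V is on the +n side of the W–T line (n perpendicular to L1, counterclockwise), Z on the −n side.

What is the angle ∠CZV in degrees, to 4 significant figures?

78.86°

The slot axis is L1's direction at -35.6°, so u = (cos -35.6°, sin -35.6°) = (0.8131, -0.5821) and n = (−sin -35.6°, cos -35.6°) = (0.5821, 0.8131). W is at the origin and T lies 51.8 along u from W, so T = 51.8·u = (42.12, -30.15). Tangency of A1 to both parallel lines with radius 5.1 puts V and Z at W ± 5.1·n: V = (2.969, 4.147), Z = (-2.969, -4.147). Equal radii place C and K the same way about T: C = T + 5.1·n = (45.09, -26.01), K = T − 5.1·n = (39.15, -34.30). Then cos ∠CZV = ZC·ZV / (|ZC||ZV|), giving 78.86°.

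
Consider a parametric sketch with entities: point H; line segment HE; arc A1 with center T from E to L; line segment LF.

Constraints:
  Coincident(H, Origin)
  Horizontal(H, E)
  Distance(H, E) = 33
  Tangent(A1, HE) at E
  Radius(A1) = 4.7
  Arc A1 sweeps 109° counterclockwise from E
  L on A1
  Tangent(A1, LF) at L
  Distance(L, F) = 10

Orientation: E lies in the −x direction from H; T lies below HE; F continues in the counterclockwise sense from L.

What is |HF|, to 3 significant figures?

37.6

On A1, E sits at bearing 90° from T; a 109° counterclockwise sweep puts L at bearing 199°, so L = T + 4.7·(cos 199°, sin 199°) = (-37.4, -6.23). Since A1 is tangent to LF there, TL ⟂ LF, so LF runs along (−sin 199°, cos 199°); with |LF| = 10.0, F = (-34.2, -15.7). Then |HF| = |F − H| = 37.6.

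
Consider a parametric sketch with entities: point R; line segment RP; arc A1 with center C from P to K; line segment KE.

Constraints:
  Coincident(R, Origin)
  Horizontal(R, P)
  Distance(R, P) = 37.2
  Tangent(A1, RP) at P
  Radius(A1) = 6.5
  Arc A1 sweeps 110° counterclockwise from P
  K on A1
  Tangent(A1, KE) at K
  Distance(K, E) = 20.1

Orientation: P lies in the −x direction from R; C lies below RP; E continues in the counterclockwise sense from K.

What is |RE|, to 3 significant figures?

45.7

On A1, P sits at bearing 90° from C; a 110° counterclockwise sweep puts K at bearing 200°, so K = C + 6.5·(cos 200°, sin 200°) = (-43.3, -8.72). A1 meets KE tangentially, so CK is at right angles to KE, so KE runs along (−sin 200°, cos 200°); with |KE| = 20.1, E = (-36.4, -27.6). Then |RE| = |E − R| = 45.7.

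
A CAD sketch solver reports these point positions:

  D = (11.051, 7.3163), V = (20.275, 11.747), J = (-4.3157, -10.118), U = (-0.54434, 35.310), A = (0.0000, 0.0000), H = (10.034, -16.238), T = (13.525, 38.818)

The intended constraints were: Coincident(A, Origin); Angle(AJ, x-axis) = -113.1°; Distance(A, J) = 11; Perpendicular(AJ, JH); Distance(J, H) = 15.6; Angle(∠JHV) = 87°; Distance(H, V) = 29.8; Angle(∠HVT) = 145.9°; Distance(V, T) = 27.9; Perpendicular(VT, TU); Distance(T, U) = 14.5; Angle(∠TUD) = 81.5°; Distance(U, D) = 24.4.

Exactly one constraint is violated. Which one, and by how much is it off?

Distance(U, D) = 24.4 — off by 5.90.

A = (0.00, 0.00) ✓; AJ at -113.1° ✓; |AJ| = 11.00 ✓; ∠(AJ, JH) = 90.00° ✓; |JH| = 15.60 ✓; ∠JHV = 87.00° ✓; |HV| = 29.80 ✓; ∠HVT = 145.9° ✓; |VT| = 27.90 ✓; ∠(VT, TU) = 90.00° ✓; |TU| = 14.50 ✓; ∠TUD = 81.50° ✓; |UD| = 30.30 ✗.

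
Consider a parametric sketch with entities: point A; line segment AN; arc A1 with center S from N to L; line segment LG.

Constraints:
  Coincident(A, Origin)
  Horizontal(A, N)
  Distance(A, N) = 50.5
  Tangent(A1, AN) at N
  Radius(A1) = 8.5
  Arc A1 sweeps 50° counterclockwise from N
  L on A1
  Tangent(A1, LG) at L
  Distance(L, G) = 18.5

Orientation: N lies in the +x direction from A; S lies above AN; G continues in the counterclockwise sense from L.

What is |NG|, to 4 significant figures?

25.20

A is at the origin; A and N share the same y with |AN| = 50.5 and N on the +x side, so N = (50.50, 0.000). The tangent condition forces SN to be normal to AN, so S = N + (0, 8.5) = (50.50, 8.500). On A1, N sits at bearing -90° from S; a 50° counterclockwise sweep puts L at bearing -40°, so L = S + 8.5·(cos -40°, sin -40°) = (57.01, 3.036). A1 meets LG tangentially, so SL is at right angles to LG, so LG runs along (−sin -40°, cos -40°); with |LG| = 18.5, G = (68.90, 17.21). Then |NG| = |G − N| = 25.20.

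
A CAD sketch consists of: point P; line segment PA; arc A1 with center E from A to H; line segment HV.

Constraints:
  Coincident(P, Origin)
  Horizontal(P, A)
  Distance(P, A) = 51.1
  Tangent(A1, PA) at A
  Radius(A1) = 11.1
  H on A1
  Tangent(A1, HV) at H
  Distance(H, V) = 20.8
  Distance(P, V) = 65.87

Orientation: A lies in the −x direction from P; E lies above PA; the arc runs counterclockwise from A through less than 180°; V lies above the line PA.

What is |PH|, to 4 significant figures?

46.51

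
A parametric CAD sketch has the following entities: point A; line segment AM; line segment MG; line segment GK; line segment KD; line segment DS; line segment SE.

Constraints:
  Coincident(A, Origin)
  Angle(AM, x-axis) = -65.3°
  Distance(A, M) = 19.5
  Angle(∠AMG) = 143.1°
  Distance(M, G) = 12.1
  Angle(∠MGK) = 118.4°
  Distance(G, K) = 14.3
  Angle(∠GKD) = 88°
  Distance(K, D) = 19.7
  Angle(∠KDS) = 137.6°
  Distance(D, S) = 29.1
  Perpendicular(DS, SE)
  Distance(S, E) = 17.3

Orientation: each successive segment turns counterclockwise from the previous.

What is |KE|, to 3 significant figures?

43.8

A is at the origin; AM runs at -65.3° with length 19.5, so M = (8.15, -17.7). ∠AMG = 143.1° gives MG at -28.4° from the x-axis; with |MG| = 12.1, G = (18.8, -23.5). ∠MGK = 118.4° gives GK at 33.2° from the x-axis; with |GK| = 14.3, K = (30.8, -15.6). ∠GKD = 88.0° gives KD at 125° from the x-axis; with |KD| = 19.7, D = (19.4, 0.457). ∠KDS = 137.6° gives DS at 168° from the x-axis; with |DS| = 29.1, S = (-9.02, 6.71). DS is perpendicular to SE, so SE runs at -102°; with |SE| = 17.3, E = (-12.7, -10.2). Then |KE| = |E − K| = 43.8.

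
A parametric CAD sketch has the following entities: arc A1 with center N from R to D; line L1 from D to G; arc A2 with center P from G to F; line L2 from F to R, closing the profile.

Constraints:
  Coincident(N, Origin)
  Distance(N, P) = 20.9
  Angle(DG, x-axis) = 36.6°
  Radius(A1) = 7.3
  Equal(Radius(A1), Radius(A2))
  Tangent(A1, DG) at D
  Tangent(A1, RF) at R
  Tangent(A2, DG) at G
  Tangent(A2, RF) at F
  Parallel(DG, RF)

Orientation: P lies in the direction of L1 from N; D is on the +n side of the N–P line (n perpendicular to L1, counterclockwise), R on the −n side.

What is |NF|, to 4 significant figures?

22.14

The slot axis is L1's direction at 36.6°, so u = (cos 36.6°, sin 36.6°) = (0.8028, 0.5962) and n = (−sin 36.6°, cos 36.6°) = (-0.5962, 0.8028). N is at the origin and P lies 20.9 along u from N, so P = 20.9·u = (16.78, 12.46). Tangency of A1 to both parallel lines with radius 7.3 puts D and R at N ± 7.3·n: D = (-4.352, 5.861), R = (4.352, -5.861). Equal radii place G and F the same way about P: G = P + 7.3·n = (12.43, 18.32), F = P − 7.3·n = (21.13, 6.601). Then |NF| = |F − N| = 22.14.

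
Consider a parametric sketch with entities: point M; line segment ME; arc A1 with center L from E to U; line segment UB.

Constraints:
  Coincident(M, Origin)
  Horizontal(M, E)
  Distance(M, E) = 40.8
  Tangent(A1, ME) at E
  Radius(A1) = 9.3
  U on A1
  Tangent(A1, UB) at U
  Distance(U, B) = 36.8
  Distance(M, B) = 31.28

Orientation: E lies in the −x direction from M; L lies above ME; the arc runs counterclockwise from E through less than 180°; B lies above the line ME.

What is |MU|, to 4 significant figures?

34.11

Checks: |LU| = 9.300 ✓; ∠(LU, UB) = 90.00° ✓; |UB| = 36.80 ✓; |MB| = 31.28 ✓.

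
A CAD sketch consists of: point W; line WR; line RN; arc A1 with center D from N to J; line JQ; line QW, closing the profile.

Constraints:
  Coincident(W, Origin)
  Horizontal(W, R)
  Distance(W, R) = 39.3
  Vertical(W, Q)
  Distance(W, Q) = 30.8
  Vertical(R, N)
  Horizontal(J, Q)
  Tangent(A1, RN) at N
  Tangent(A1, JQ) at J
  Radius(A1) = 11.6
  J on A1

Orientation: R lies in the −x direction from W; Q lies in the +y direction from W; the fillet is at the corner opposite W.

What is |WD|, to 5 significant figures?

33.704

W is at the origin; WR is horizontal with |WR| = 39.3 and R on the −x side, so R = (-39.300, 0.0000). WQ is vertical with |WQ| = 30.8 and Q on the +y side, so Q = (0.0000, 30.800). The virtual corner opposite W is at (-39.300, 30.800). Tangency of A1 to RN means the radius DN is perpendicular to RN and since A1 is tangent to JQ there, DJ ⟂ JQ, with radius 11.6, so the center D sits 11.6 in from both sides at D = (-27.700, 19.200). Then |WD| = |D − W| = 33.704.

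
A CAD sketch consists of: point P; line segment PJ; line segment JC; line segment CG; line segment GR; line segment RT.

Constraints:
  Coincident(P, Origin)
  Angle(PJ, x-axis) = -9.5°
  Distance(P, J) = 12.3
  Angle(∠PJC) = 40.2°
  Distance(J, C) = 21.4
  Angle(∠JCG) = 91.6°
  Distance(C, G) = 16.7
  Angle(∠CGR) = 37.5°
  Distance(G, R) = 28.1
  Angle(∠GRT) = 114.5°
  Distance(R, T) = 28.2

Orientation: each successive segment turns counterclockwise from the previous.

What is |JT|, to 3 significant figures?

34.7

P is at the origin; PJ runs at -9.5° with length 12.3, so J = (12.1, -2.03). ∠PJC = 40.2° gives JC at 130° from the x-axis; with |JC| = 21.4, C = (-1.71, 14.3). ∠JCG = 91.6° gives CG at -141° from the x-axis; with |CG| = 16.7, G = (-14.7, 3.85). ∠CGR = 37.5° gives GR at 1.20° from the x-axis; with |GR| = 28.1, R = (13.4, 4.44). ∠GRT = 114.5° gives RT at 66.7° from the x-axis; with |RT| = 28.2, T = (24.5, 30.3). Then |JT| = |T − J| = 34.7.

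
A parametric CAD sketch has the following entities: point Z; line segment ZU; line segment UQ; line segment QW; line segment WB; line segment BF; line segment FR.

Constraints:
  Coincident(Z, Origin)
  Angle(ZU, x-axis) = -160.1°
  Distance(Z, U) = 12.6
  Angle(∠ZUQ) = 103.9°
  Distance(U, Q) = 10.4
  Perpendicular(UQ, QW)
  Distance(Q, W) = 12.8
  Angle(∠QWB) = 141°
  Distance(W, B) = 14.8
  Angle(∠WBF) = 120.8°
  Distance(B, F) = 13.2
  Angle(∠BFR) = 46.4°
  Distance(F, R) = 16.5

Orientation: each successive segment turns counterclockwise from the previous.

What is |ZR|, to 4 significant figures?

4.015

Z is at the origin; ZU runs at -160.1° with length 12.6, so U = (-11.85, -4.289). ∠ZUQ = 103.9° gives UQ at -84.00° from the x-axis; with |UQ| = 10.4, Q = (-10.76, -14.63). UQ is perpendicular to QW, so QW runs at 6.000°; with |QW| = 12.8, W = (1.969, -13.29). ∠QWB = 141.0° gives WB at 45.00° from the x-axis; with |WB| = 14.8, B = (12.43, -2.829). ∠WBF = 120.8° gives BF at 104.2° from the x-axis; with |BF| = 13.2, F = (9.196, 9.968). ∠BFR = 46.4° gives FR at -122.2° from the x-axis; with |FR| = 16.5, R = (0.4040, -3.994). Then |ZR| = |R − Z| = 4.015.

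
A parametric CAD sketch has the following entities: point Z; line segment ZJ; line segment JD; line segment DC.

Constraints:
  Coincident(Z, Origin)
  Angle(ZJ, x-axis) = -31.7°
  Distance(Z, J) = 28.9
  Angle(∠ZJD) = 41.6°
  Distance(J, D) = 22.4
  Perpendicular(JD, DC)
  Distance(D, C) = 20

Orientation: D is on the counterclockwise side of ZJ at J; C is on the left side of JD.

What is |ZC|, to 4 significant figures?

1.132

∠ZJD = 41.6°, so JD runs at -31.7° + (180° − 41.6°) = 106.7° from the x-axis; with |JD| = 22.4, D = J + 22.4·(cos 106.7°, sin 106.7°) = (18.15, 6.269). JD ⟂ DC; with |DC| = 20.0 on the left of JD, C = D + 20.0·(-0.9578, -0.2874) = (-1.005, 0.5219). Then |ZC| = |C − Z| = 1.132.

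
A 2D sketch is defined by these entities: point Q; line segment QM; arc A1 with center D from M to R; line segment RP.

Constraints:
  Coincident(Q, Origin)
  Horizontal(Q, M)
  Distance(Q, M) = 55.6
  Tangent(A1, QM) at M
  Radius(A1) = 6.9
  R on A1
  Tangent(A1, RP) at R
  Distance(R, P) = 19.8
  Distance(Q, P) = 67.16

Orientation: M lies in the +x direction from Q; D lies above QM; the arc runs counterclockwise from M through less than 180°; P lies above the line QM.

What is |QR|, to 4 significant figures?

62.91

Checks: |DM| = 6.900 ✓; |DR| = 6.900 ✓; ∠(DR, RP) = 90.00° ✓; |RP| = 19.80 ✓; |QP| = 67.16 ✓.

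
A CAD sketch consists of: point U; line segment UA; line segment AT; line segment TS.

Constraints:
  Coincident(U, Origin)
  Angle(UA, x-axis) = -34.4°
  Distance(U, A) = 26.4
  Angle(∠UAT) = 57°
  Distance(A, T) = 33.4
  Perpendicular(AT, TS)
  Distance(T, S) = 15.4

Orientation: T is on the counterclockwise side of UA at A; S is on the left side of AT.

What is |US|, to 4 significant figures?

20.18

U is at the origin; UA runs at -34.4° with length 26.4, so A = 26.4·(cos -34.4°, sin -34.4°) = (21.78, -14.92). ∠UAT = 57.0°, so AT runs at -34.4° + (180° − 57.0°) = 88.60° from the x-axis; with |AT| = 33.4, T = A + 33.4·(cos 88.60°, sin 88.60°) = (22.60, 18.47). AT is perpendicular to TS; with |TS| = 15.4 on the left of AT, S = T + 15.4·(-0.9997, 0.02443) = (7.204, 18.85). Then |US| = |S − U| = 20.18.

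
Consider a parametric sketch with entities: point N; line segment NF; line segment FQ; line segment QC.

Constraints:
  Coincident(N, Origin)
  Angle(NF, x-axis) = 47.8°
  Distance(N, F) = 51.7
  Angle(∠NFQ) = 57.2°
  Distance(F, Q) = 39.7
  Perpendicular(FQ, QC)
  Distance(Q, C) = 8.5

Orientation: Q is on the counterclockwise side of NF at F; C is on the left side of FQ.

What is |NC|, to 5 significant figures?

36.861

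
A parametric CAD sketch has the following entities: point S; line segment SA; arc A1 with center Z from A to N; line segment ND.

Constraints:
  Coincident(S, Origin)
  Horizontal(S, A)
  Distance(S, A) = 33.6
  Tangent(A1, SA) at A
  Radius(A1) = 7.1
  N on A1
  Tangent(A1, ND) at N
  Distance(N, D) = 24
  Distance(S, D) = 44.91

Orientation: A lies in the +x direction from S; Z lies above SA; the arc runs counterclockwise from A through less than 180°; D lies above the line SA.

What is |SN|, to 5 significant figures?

41.362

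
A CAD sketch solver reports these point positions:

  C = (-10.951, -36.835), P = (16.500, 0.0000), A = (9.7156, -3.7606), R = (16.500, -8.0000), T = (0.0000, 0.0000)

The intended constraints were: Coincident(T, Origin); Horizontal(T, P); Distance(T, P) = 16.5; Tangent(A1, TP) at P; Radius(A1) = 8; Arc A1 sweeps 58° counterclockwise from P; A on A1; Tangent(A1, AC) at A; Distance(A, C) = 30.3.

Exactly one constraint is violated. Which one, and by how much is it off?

Distance(A, C) = 30.3 — off by 8.70.

T = (0.00, 0.00) ✓; T.y = 0.00, P.y = 0.00 ✓; |TP| = 16.50 ✓; ∠(RP, PT) = 90.00° ✓; |RP| = 8.000 ✓; bearing(R→A) − bearing(R→P) = 58.00° ✓; |RA| = 8.000 ✓; ∠(RA, AC) = 90.00° ✓; |AC| = 39.00 ✗.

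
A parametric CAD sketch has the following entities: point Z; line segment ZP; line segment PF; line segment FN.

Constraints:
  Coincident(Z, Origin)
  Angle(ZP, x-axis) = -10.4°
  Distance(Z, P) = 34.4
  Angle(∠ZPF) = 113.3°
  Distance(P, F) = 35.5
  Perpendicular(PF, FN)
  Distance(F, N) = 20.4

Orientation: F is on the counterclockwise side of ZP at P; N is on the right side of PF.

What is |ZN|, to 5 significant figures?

71.519

Z is at the origin; ZP runs at -10.4° with length 34.4, so P = 34.4·(cos -10.4°, sin -10.4°) = (33.835, -6.2099). ∠ZPF = 113.3°, so PF runs at -10.4° + (180° − 113.3°) = 56.300° from the x-axis; with |PF| = 35.5, F = P + 35.5·(cos 56.300°, sin 56.300°) = (53.532, 23.325). PF ⟂ FN; with |FN| = 20.4 on the right of PF, N = F + 20.4·(0.83195, -0.55484) = (70.504, 12.006). Then |ZN| = |N − Z| = 71.519.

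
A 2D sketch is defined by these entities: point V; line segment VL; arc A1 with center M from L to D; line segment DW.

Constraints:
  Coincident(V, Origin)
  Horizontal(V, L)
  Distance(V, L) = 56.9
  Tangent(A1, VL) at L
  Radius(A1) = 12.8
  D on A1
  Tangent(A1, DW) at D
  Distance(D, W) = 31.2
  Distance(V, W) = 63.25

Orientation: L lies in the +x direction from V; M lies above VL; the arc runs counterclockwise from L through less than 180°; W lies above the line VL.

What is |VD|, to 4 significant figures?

69.69

Checks: |VL| = 56.90 ✓; |MD| = 12.80 ✓; ∠(MD, DW) = 90.00° ✓; |DW| = 31.20 ✓; |VW| = 63.25 ✓.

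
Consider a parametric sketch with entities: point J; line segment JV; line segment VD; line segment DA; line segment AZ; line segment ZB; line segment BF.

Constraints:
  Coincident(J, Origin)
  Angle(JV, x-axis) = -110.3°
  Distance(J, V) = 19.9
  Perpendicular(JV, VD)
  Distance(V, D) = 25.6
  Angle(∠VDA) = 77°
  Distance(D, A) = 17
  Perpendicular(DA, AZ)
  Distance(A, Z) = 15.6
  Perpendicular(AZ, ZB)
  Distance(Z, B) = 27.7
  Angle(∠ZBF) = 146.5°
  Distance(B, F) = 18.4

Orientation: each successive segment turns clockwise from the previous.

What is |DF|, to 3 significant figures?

26.6

The perpendicularity gives ZB at right angles to AZ, so ZB runs at -123°; with |ZB| = 27.7, B = (-23.7, -27.3). ∠ZBF = 146.5° gives BF at -157° from the x-axis; with |BF| = 18.4, F = (-40.7, -34.5). Then |DF| = |F − D| = 26.6.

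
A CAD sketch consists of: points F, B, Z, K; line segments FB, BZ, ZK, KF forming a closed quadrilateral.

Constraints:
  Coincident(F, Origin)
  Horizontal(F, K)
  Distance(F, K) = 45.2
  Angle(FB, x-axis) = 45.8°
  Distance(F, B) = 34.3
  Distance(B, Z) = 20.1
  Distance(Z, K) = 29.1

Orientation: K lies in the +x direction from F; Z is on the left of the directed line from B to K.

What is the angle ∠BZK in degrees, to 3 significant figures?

80.5°

F is at the origin; FK is horizontal with |FK| = 45.2 and K in +x, so K = (45.2, 0). FB runs at 45.8° with |FB| = 34.3, so B = (23.9, 24.6). Z is determined by |BZ| = 20.1 and |ZK| = 29.1 together: it lies at the intersection of circle(B, 20.1) and circle(K, 29.1). With |BK| = 32.5, the foot of the radical line on BK is 9.45 from B and the perpendicular offset is √(20.1² − 9.45²) = 17.7. Taking the left-of-BK solution: Z = (43.5, 29.1).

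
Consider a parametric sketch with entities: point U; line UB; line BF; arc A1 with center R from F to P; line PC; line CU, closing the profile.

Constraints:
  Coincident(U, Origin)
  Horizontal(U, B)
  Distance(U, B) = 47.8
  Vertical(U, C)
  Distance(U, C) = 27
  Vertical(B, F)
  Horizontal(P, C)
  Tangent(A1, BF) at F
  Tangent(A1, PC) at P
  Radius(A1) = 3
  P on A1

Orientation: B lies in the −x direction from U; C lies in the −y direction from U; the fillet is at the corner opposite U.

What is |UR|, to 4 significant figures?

50.82

UC is vertical with |UC| = 27.0 and C on the −y side, so C = (0.000, -27.00). The virtual corner opposite U is at (-47.80, -27.00). The tangent condition forces RF to be normal to BF and the tangent condition forces RP to be normal to PC, with radius 3.0, so the center R sits 3.0 in from both sides at R = (-44.80, -24.00). Then |UR| = |R − U| = 50.82.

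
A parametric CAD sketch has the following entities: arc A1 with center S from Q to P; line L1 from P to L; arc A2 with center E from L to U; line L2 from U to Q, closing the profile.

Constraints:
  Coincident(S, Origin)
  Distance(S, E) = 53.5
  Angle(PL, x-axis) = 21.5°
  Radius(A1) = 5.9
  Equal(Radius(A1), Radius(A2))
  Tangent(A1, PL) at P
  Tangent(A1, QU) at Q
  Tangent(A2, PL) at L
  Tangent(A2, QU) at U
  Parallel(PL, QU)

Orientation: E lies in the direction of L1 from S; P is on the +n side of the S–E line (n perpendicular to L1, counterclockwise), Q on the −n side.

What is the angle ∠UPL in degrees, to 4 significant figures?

12.44°

The slot axis is L1's direction at 21.5°, so u = (cos 21.5°, sin 21.5°) = (0.9304, 0.3665) and n = (−sin 21.5°, cos 21.5°) = (-0.3665, 0.9304). S is at the origin and E lies 53.5 along u from S, so E = 53.5·u = (49.78, 19.61). Tangency of A1 to both parallel lines with radius 5.9 puts P and Q at S ± 5.9·n: P = (-2.162, 5.489), Q = (2.162, -5.489). Equal radii place L and U the same way about E: L = E + 5.9·n = (47.61, 25.10), U = E − 5.9·n = (51.94, 14.12). Then cos ∠UPL = PU·PL / (|PU||PL|), giving 12.44°.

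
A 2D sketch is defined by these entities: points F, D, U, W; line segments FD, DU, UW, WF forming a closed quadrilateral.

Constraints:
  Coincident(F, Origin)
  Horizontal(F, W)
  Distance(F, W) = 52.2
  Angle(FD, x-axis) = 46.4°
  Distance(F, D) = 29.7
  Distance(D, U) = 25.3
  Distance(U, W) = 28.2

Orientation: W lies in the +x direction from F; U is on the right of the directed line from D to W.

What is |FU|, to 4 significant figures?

24.47

Checks: |DU| = 25.30 ✓; |UW| = 28.20 ✓.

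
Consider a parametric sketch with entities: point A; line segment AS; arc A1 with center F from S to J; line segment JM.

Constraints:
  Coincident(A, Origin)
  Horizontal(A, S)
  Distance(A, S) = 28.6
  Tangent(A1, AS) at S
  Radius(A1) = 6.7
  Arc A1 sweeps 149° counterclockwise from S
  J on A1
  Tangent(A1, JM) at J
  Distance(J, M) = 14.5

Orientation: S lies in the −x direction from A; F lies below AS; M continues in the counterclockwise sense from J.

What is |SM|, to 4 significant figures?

21.84

A is at the origin; A and S share the same y with |AS| = 28.6 and S on the −x side, so S = (-28.60, 0.000). A1 meets AS tangentially, so FS is at right angles to AS, so F = S + (0, -6.7) = (-28.60, -6.700). On A1, S sits at bearing 90° from F; a 149° counterclockwise sweep puts J at bearing 239°, so J = F + 6.7·(cos 239°, sin 239°) = (-32.05, -12.44). Tangency of A1 to JM means the radius FJ is perpendicular to JM, so JM runs along (−sin 239°, cos 239°); with |JM| = 14.5, M = (-19.62, -19.91). Then |SM| = |M − S| = 21.84.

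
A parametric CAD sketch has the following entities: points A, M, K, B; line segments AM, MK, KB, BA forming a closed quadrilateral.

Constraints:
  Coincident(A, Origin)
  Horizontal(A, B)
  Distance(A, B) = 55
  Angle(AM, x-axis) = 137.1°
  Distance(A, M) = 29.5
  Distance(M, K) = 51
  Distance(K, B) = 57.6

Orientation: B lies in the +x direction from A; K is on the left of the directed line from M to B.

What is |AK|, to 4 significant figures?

51.77

A is at the origin; AB is horizontal with |AB| = 55.0 and B in +x, so B = (55.0, 0). AM runs at 137.1° with |AM| = 29.5, so M = (-21.61, 20.08). K is determined by |MK| = 51.0 and |KB| = 57.6 together: it lies at the intersection of circle(M, 51.0) and circle(B, 57.6). With |MB| = 79.20, the foot of the radical line on MB is 35.07 from M and the perpendicular offset is √(51.0² − 35.07²) = 37.02. Taking the left-of-MB solution: K = (21.71, 47.00).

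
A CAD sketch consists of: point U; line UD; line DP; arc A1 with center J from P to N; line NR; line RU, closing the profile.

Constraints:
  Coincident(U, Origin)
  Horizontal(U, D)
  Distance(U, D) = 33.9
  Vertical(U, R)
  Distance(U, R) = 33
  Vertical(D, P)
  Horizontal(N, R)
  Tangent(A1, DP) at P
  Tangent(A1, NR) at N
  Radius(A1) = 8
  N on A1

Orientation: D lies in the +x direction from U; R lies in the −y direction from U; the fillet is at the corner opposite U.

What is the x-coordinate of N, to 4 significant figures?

25.90

U is at the origin; UD is horizontal with |UD| = 33.9 and D on the +x side, so D = (33.90, 0.000). U and R share the same x with |UR| = 33.0 and R on the −y side, so R = (0.000, -33.00). The virtual corner opposite U is at (33.90, -33.00). Since A1 is tangent to DP there, JP ⟂ DP and the tangent condition forces JN to be normal to NR, with radius 8.0, so the center J sits 8.0 in from both sides at J = (25.90, -25.00). That places the tangent points at P = (33.90, -25.00) on DP and N = (25.90, -33.00) on NR. So N.x = 25.90.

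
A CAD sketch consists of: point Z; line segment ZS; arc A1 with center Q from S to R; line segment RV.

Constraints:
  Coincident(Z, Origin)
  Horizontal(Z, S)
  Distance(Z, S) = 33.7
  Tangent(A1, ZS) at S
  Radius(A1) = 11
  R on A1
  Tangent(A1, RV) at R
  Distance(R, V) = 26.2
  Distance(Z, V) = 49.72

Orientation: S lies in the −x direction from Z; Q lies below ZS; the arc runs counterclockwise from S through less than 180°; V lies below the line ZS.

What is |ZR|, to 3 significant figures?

46.3

Checks: |QS| = 11.00 ✓; |QR| = 11.00 ✓; ∠(QR, RV) = 90.00° ✓; |RV| = 26.20 ✓; |ZV| = 49.72 ✓.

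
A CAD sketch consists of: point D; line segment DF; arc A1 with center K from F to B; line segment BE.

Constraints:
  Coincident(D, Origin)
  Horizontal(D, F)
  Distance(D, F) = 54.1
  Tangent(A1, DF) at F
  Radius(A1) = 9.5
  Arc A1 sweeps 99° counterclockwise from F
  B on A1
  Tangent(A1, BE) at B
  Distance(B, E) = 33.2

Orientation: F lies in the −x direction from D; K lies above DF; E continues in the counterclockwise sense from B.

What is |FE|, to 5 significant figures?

43.977

On A1, F sits at bearing -90° from K; a 99° counterclockwise sweep puts B at bearing 9°, so B = K + 9.5·(cos 9°, sin 9°) = (-44.717, 10.986). The tangent condition forces KB to be normal to BE, so BE runs along (−sin 9°, cos 9°); with |BE| = 33.2, E = (-49.911, 43.777). Then |FE| = |E − F| = 43.977.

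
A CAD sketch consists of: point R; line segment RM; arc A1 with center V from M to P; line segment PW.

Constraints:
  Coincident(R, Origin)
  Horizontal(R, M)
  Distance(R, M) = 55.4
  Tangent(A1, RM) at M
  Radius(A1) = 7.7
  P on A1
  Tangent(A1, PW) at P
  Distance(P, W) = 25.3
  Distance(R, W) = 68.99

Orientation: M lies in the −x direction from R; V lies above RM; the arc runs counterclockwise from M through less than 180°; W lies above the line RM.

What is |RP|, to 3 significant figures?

49.8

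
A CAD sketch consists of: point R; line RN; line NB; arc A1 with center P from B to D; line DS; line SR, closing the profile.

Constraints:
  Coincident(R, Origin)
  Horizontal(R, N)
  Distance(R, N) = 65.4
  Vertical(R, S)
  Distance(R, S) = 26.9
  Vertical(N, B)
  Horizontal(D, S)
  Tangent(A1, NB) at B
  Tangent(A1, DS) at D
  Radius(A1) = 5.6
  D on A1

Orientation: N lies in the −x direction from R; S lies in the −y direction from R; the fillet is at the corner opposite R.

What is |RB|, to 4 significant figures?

68.78

The virtual corner opposite R is at (-65.40, -26.90). The tangent condition forces PB to be normal to NB and A1 meets DS tangentially, so PD is at right angles to DS, with radius 5.6, so the center P sits 5.6 in from both sides at P = (-59.80, -21.30). That places the tangent points at B = (-65.40, -21.30) on NB and D = (-59.80, -26.90) on DS. Then |RB| = |B − R| = 68.78.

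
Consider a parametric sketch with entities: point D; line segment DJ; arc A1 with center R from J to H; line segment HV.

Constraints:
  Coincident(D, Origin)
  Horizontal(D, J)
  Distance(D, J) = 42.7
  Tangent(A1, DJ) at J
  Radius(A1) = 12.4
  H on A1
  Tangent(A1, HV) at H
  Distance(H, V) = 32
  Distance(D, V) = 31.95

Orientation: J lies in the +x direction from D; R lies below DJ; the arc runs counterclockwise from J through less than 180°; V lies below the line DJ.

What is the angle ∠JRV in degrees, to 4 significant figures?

119.4°

Checks: D.y = 0.00, J.y = 0.00 ✓; |RH| = 12.40 ✓; ∠(RH, HV) = 90.00° ✓; |HV| = 32.00 ✓; |DV| = 31.95 ✓.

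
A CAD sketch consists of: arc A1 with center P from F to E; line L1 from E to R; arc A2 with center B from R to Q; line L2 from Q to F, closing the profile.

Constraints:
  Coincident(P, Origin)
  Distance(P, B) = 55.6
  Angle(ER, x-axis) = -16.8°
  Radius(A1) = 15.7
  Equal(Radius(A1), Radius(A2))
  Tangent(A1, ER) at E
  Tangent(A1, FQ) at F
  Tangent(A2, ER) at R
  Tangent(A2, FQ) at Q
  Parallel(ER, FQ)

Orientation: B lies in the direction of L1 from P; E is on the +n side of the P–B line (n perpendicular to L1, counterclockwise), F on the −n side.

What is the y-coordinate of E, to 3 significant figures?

15.0

The slot axis is L1's direction at -16.8°, so u = (cos -16.8°, sin -16.8°) = (0.957, -0.289) and n = (−sin -16.8°, cos -16.8°) = (0.289, 0.957). P is at the origin and B lies 55.6 along u from P, so B = 55.6·u = (53.2, -16.1). Tangency of A1 to both parallel lines with radius 15.7 puts E and F at P ± 15.7·n: E = (4.54, 15.0), F = (-4.54, -15.0). So E.y = 15.0.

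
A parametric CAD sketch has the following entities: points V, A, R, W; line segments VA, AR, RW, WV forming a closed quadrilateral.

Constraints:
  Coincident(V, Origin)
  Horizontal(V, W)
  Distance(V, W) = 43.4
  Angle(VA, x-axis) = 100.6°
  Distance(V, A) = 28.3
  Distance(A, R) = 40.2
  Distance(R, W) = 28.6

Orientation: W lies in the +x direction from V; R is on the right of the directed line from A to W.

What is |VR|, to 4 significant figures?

16.91

V is at the origin; VW is horizontal with |VW| = 43.4 and W in +x, so W = (43.4, 0). VA runs at 100.6° with |VA| = 28.3, so A = (-5.206, 27.82). R is determined by |AR| = 40.2 and |RW| = 28.6 together: it lies at the intersection of circle(A, 40.2) and circle(W, 28.6). With |AW| = 56.00, the foot of the radical line on AW is 35.13 from A and the perpendicular offset is √(40.2² − 35.13²) = 19.55. Taking the right-of-AW solution: R = (15.57, -6.597).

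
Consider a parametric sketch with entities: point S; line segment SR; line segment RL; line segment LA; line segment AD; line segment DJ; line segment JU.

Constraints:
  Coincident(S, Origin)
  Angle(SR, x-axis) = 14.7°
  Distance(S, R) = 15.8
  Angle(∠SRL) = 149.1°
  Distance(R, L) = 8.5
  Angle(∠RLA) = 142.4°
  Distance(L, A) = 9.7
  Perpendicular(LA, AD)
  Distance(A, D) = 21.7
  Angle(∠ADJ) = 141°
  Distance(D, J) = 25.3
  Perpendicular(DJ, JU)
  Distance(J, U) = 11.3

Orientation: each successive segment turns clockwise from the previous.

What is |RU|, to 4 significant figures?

30.22

∠ADJ = 141.0° gives DJ at 177.2° from the x-axis; with |DJ| = 25.3, J = (-13.61, -17.77). DJ ⟂ JU, so JU runs at 87.20°; with |JU| = 11.3, U = (-13.05, -6.483). Then |RU| = |U − R| = 30.22.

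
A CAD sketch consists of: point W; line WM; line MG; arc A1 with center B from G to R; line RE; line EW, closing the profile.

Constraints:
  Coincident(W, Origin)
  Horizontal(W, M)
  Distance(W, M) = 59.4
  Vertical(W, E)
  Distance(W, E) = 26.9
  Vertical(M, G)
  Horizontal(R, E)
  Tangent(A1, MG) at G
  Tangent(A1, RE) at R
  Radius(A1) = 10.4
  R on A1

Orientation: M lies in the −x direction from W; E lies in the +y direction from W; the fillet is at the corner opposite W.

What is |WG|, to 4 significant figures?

61.65

W is at the origin; W and M share the same y with |WM| = 59.4 and M on the −x side, so M = (-59.40, 0.000). W and E share the same x with |WE| = 26.9 and E on the +y side, so E = (0.000, 26.90). The virtual corner opposite W is at (-59.40, 26.90). A1 meets MG tangentially, so BG is at right angles to MG and since A1 is tangent to RE there, BR ⟂ RE, with radius 10.4, so the center B sits 10.4 in from both sides at B = (-49.00, 16.50). That places the tangent points at G = (-59.40, 16.50) on MG and R = (-49.00, 26.90) on RE. Then |WG| = |G − W| = 61.65.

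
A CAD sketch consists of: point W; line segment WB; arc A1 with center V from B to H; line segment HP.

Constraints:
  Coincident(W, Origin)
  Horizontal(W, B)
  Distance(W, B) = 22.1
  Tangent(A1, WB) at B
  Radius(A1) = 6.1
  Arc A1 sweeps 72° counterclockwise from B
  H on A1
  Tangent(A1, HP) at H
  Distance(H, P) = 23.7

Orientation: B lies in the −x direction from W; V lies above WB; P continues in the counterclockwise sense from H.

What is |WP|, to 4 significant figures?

28.22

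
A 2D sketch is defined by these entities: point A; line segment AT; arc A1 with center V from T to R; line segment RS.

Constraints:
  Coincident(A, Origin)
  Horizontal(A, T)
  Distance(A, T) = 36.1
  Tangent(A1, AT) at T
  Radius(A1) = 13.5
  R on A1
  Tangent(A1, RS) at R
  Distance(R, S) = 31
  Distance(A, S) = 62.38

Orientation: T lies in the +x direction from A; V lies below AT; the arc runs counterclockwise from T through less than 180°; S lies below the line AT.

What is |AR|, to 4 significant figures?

32.16

Checks: |VT| = 13.50 ✓; |VR| = 13.50 ✓; ∠(VR, RS) = 90.00° ✓; |RS| = 31.00 ✓; |AS| = 62.38 ✓.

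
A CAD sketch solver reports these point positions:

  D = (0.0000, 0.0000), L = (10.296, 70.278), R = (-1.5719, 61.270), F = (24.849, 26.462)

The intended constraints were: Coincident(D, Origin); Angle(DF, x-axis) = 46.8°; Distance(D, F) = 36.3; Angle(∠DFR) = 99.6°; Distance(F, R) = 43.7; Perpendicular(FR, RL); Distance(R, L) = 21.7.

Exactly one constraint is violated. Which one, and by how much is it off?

Distance(R, L) = 21.7 — off by 6.80.

D = (0.00, 0.00) ✓; DF at 46.80° ✓; |DF| = 36.30 ✓; ∠DFR = 99.60° ✓; |FR| = 43.70 ✓; ∠(FR, RL) = 90.00° ✓; |RL| = 14.90 ✗.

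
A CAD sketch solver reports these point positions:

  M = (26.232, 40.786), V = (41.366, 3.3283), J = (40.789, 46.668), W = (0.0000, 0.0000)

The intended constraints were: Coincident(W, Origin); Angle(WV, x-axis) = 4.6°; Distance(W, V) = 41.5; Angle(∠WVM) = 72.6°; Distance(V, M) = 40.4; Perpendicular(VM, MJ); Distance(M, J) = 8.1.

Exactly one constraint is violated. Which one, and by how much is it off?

Distance(M, J) = 8.1 — off by 7.60.

W = (0.00, 0.00) ✓; WV at 4.600° ✓; |WV| = 41.50 ✓; ∠WVM = 72.60° ✓; |VM| = 40.40 ✓; ∠(VM, MJ) = 90.00° ✓; |MJ| = 15.70 ✗.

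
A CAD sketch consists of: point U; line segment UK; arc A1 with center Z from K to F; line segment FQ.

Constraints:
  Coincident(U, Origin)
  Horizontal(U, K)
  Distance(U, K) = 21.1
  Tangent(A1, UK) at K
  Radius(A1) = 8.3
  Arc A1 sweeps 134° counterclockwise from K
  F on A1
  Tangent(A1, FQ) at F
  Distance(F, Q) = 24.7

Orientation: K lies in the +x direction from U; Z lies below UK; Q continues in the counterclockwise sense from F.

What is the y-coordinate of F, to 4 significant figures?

-14.07

U is at the origin; UK is horizontal with |UK| = 21.1 and K on the +x side, so K = (21.10, 0.000). Since A1 is tangent to UK there, ZK ⟂ UK, so Z = K + (0, -8.3) = (21.10, -8.300). On A1, K sits at bearing 90° from Z; a 134° counterclockwise sweep puts F at bearing 224°, so F = Z + 8.3·(cos 224°, sin 224°) = (15.13, -14.07). So F.y = -14.07.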